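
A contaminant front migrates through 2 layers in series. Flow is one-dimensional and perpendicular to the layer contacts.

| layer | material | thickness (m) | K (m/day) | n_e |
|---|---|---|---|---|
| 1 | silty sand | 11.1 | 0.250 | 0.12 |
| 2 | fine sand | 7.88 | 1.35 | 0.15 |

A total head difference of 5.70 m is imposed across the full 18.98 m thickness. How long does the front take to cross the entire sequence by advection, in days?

22.2

With flow normal to the layers, continuity requires the same specific discharge q through every layer.
Σ(b_i/K_i) = 11.1/0.250 + 7.88/1.35 = 50.24 d.
q = Δh / Σ(b_i/K_i) = 5.70 / 50.24 = 0.1135 m/day.
In each layer the seepage velocity is v_i = q/n_i, so the layer transit time is t_i = b_i·n_i / q:
  layer 1 (silty sand): t_1 = 11.1 × 0.12 / 0.1135 = 11.74 d
  layer 2 (fine sand): t_2 = 7.88 × 0.15 / 0.1135 = 10.42 d
Total t = Σ t_i = 22.16 days.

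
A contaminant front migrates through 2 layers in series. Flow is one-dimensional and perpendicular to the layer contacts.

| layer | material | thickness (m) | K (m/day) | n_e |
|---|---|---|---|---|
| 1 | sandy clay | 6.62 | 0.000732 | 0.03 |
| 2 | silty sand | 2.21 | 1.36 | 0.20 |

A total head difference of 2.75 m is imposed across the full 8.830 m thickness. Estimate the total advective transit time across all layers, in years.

With flow normal to the layers, continuity requires the same specific discharge q through every layer.
Σ(b_i/K_i) = 6.62/0.000732 + 2.21/1.36 = 9045 d.
q = Δh / Σ(b_i/K_i) = 2.75 / 9045 = 0.0003040 m/day.
In each layer the seepage velocity is v_i = q/n_i, so the layer transit time is t_i = b_i·n_i / q:
  layer 1 (sandy clay): t_1 = 6.62 × 0.03 / 0.0003040 = 653.2 d
  layer 2 (silty sand): t_2 = 2.21 × 0.20 / 0.0003040 = 1454 d
Total t = Σ t_i = 2107 days = 5.769 years.

5.77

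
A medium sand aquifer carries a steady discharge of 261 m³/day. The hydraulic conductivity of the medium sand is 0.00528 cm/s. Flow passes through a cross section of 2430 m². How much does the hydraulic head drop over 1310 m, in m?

Convert K: 0.00528 cm/s × 864 = 4.562 m/day.
From Q = K·A·i, i = Q / (K·A) = 261 / (4.562 × 2430) = 0.02354.
Head loss Δh = i · L = 0.02354 × 1310 = 30.84 m.

30.8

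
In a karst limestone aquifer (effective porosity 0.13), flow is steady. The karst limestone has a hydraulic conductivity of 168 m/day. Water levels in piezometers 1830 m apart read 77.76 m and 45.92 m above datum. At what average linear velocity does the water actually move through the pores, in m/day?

Hydraulic gradient i = (77.76 − 45.92) / 1830 = 31.84 / 1830 = 0.01740.
Darcy flux q = K · i = 168.0 × 0.01740 = 2.923 m/day.
Seepage velocity v = q / n_e = 2.923 / 0.13 = 22.48 m/day.

22.5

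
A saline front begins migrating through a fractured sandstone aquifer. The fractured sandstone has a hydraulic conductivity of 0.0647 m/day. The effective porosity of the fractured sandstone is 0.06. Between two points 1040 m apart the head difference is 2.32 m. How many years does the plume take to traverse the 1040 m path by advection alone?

Hydraulic gradient i = Δh / L = 2.32 / 1040 = 0.002231.
Darcy flux q = K · i = 0.06470 × 0.002231 = 0.0001443 m/day.
Seepage velocity v = q / n_e = 0.0001443 / 0.06 = 0.002406 m/day.
Travel time t = L / v = 1040 / 0.002406 = 4.323e+05 days = 1184 years.

1180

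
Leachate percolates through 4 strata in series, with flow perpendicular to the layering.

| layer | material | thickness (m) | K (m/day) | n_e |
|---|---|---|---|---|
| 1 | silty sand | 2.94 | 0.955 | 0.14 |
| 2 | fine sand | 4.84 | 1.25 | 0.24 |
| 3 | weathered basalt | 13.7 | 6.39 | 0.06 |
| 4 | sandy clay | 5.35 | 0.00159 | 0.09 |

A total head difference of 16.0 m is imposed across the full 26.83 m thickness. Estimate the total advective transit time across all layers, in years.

1.66

With flow normal to the layers, continuity requires the same specific discharge q through every layer.
Σ(b_i/K_i) = 2.94/0.955 + 4.84/1.25 + 13.7/6.39 + 5.35/0.00159 = 3374 d.
q = Δh / Σ(b_i/K_i) = 16.0 / 3374 = 0.004742 m/day.
In each layer the seepage velocity is v_i = q/n_i, so the layer transit time is t_i = b_i·n_i / q:
  layer 1 (silty sand): t_1 = 2.94 × 0.14 / 0.004742 = 86.79 d
  layer 2 (fine sand): t_2 = 4.84 × 0.24 / 0.004742 = 244.9 d
  layer 3 (weathered basalt): t_3 = 13.7 × 0.06 / 0.004742 = 173.3 d
  layer 4 (sandy clay): t_4 = 5.35 × 0.09 / 0.004742 = 101.5 d
Total t = Σ t_i = 606.6 days = 1.661 years.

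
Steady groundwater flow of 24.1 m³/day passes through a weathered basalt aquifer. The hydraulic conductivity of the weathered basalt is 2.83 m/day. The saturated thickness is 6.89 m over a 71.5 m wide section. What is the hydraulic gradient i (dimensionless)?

Cross-sectional area A = 71.5 × 6.89 = 492.6 m².
From Q = K·A·i, i = Q / (K·A) = 24.1 / (2.830 × 492.6) = 0.01729.

0.0173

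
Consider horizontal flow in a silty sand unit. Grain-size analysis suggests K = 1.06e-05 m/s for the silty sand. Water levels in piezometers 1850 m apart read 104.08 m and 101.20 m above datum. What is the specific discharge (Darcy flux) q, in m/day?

Convert K: 1.06e-05 m/s × 86400 = 0.9158 m/day.
Hydraulic gradient i = (104.08 − 101.20) / 1850 = 2.88 / 1850 = 0.001557.
Specific discharge q = K · i = 0.9158 × 0.001557 = 0.001426 m/day.

0.00143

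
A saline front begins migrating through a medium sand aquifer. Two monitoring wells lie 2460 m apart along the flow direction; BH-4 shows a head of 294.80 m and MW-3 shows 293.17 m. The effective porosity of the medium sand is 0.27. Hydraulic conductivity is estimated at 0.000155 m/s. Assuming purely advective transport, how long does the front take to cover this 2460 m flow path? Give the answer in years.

205

Convert K: 0.000155 m/s × 86400 = 13.39 m/day.
Hydraulic gradient i = (294.80 − 293.17) / 2460 = 1.63 / 2460 = 0.0006626.
Darcy flux q = K · i = 13.39 × 0.0006626 = 0.008874 m/day.
Seepage velocity v = q / n_e = 0.008874 / 0.27 = 0.03287 m/day.
Travel time t = L / v = 2460 / 0.03287 = 74852 days = 204.9 years.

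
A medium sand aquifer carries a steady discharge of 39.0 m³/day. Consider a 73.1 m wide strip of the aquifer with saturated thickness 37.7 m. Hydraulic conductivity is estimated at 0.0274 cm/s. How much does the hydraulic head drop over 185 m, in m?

0.111

Convert K: 0.0274 cm/s × 864 = 23.67 m/day.
Cross-sectional area A = 73.1 × 37.7 = 2756 m².
From Q = K·A·i, i = Q / (K·A) = 39.0 / (23.67 × 2756) = 0.0005978.
Head loss Δh = i · L = 0.0005978 × 185 = 0.1106 m.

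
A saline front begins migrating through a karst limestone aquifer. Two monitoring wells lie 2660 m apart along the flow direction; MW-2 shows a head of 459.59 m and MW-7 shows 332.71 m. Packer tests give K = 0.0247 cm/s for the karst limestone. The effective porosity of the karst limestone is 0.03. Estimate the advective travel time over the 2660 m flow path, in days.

Convert K: 0.0247 cm/s × 864 = 21.34 m/day.
Hydraulic gradient i = (459.59 − 332.71) / 2660 = 126.88 / 2660 = 0.04770.
Darcy flux q = K · i = 21.34 × 0.04770 = 1.018 m/day.
Seepage velocity v = q / n_e = 1.018 / 0.03 = 33.93 m/day.
Travel time t = L / v = 2660 / 33.93 = 78.39 days.

78.4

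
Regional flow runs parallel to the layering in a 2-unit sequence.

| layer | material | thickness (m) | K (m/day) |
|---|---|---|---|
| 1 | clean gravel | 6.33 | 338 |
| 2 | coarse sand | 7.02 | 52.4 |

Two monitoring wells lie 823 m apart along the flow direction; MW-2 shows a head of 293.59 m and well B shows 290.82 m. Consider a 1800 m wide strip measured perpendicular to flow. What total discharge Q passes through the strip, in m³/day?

15200

Flow is parallel to layering, so each bed carries its own Darcy discharge and the transmissivities add.
Σ(K_i·b_i) = 338×6.33 + 52.4×7.02 = 2507 m²/day.
Hydraulic gradient i = (293.59 − 290.82) / 823 = 2.77 / 823 = 0.003366.
Q = Σ(K_i·b_i) · W · i = 2507 × 1800 × 0.003366 = 15191 m³/day.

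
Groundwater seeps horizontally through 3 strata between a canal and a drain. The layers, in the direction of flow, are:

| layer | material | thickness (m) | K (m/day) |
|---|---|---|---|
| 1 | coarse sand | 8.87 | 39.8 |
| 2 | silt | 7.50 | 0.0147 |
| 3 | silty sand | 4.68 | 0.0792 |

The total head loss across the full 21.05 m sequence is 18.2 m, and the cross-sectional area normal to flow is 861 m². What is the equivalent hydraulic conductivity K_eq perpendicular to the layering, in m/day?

0.0370

Flow is perpendicular to layering, so the layers act in series and the equivalent K is the thickness-weighted harmonic mean.
Total thickness L = 8.87 + 7.50 + 4.68 = 21.05 m.
Σ(b_i/K_i) = 8.87/39.8 + 7.50/0.0147 + 4.68/0.0792 = 569.5 d.
K_eq = L / Σ(b_i/K_i) = 21.05 / 569.5 = 0.03696 m/day.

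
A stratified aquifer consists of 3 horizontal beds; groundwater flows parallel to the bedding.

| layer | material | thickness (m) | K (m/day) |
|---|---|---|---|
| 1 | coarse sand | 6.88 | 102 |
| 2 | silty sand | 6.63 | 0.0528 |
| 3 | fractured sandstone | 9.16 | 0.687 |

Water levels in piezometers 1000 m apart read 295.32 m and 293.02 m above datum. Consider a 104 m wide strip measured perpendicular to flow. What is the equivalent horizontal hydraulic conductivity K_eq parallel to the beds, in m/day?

31.2

Flow is parallel to layering, so each bed carries its own Darcy discharge and the transmissivities add.
Σ(K_i·b_i) = 102×6.88 + 0.0528×6.63 + 0.687×9.16 = 708.4 m²/day.
Total thickness b = 22.67 m, so K_eq = Σ(K_i·b_i)/b = 31.25 m/day.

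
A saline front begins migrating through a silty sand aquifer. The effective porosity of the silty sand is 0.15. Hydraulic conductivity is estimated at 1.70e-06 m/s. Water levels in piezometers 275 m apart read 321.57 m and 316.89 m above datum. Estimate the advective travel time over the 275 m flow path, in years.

45.2

Convert K: 1.70e-06 m/s × 86400 = 0.1469 m/day.
Hydraulic gradient i = (321.57 − 316.89) / 275 = 4.68 / 275 = 0.01702.
Darcy flux q = K · i = 0.1469 × 0.01702 = 0.002500 m/day.
Seepage velocity v = q / n_e = 0.002500 / 0.15 = 0.01666 m/day.
Travel time t = L / v = 275 / 0.01666 = 16502 days = 45.18 years.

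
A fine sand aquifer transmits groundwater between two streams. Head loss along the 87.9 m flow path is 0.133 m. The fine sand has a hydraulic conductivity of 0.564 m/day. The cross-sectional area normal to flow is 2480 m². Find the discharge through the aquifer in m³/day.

2.12

Hydraulic gradient i = Δh / L = 0.133 / 87.9 = 0.001513.
Darcy's law: Q = K · A · i = 0.5640 × 2480 × 0.001513 = 2.116 m³/day.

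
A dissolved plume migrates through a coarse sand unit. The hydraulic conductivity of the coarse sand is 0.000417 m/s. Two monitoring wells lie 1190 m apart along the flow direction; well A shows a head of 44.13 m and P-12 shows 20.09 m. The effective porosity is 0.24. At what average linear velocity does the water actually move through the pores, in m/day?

3.03

Convert K: 0.000417 m/s × 86400 = 36.03 m/day.
Hydraulic gradient i = (44.13 − 20.09) / 1190 = 24.04 / 1190 = 0.02020.
Darcy flux q = K · i = 36.03 × 0.02020 = 0.7278 m/day.
Seepage velocity v = q / n_e = 0.7278 / 0.24 = 3.033 m/day.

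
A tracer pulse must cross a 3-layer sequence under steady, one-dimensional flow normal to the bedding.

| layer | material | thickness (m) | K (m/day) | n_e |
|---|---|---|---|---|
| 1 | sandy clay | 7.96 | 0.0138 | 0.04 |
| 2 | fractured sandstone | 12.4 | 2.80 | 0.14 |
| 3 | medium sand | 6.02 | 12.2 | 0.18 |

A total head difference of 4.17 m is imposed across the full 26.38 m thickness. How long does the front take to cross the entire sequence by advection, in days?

With flow normal to the layers, continuity requires the same specific discharge q through every layer.
Σ(b_i/K_i) = 7.96/0.0138 + 12.4/2.80 + 6.02/12.2 = 581.7 d.
q = Δh / Σ(b_i/K_i) = 4.17 / 581.7 = 0.007168 m/day.
In each layer the seepage velocity is v_i = q/n_i, so the layer transit time is t_i = b_i·n_i / q:
  layer 1 (sandy clay): t_1 = 7.96 × 0.04 / 0.007168 = 44.42 d
  layer 2 (fractured sandstone): t_2 = 12.4 × 0.14 / 0.007168 = 242.2 d
  layer 3 (medium sand): t_3 = 6.02 × 0.18 / 0.007168 = 151.2 d
Total t = Σ t_i = 437.8 days.

438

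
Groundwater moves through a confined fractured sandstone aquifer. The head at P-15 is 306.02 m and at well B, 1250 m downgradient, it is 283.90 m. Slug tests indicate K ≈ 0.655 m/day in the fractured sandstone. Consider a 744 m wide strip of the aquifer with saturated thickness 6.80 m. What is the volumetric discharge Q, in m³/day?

58.6

Cross-sectional area A = 744 × 6.80 = 5059 m².
Hydraulic gradient i = (306.02 − 283.90) / 1250 = 22.12 / 1250 = 0.01770.
Darcy's law: Q = K · A · i = 0.6550 × 5059 × 0.01770 = 58.64 m³/day.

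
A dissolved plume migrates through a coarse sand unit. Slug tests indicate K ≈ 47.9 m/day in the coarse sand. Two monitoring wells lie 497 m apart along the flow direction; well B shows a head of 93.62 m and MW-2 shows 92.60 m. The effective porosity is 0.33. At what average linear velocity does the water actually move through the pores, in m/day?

Hydraulic gradient i = (93.62 − 92.60) / 497 = 1.02 / 497 = 0.002052.
Darcy flux q = K · i = 47.90 × 0.002052 = 0.09831 m/day.
Seepage velocity v = q / n_e = 0.09831 / 0.33 = 0.2979 m/day.

0.298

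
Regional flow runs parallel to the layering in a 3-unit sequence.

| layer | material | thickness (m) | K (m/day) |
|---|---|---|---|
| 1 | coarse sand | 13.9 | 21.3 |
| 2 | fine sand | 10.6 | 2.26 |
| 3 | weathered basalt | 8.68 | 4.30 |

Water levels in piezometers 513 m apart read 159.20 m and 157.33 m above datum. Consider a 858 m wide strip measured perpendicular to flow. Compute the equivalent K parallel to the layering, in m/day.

10.8

Flow is parallel to layering, so each bed carries its own Darcy discharge and the transmissivities add.
Σ(K_i·b_i) = 21.3×13.9 + 2.26×10.6 + 4.30×8.68 = 357.3 m²/day.
Total thickness b = 33.18 m, so K_eq = Σ(K_i·b_i)/b = 10.77 m/day.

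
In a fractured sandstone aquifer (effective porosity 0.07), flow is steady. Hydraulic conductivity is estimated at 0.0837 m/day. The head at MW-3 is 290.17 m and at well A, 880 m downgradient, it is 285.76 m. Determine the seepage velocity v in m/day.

0.00599

Hydraulic gradient i = (290.17 − 285.76) / 880 = 4.41 / 880 = 0.005011.
Darcy flux q = K · i = 0.08370 × 0.005011 = 0.0004195 m/day.
Seepage velocity v = q / n_e = 0.0004195 / 0.07 = 0.005992 m/day.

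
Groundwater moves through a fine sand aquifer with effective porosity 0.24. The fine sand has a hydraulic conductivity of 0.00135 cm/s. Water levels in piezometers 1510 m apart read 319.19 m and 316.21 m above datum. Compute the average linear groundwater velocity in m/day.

0.00959

Convert K: 0.00135 cm/s × 864 = 1.166 m/day.
Hydraulic gradient i = (319.19 − 316.21) / 1510 = 2.98 / 1510 = 0.001974.
Darcy flux q = K · i = 1.166 × 0.001974 = 0.002302 m/day.
Seepage velocity v = q / n_e = 0.002302 / 0.24 = 0.009591 m/day.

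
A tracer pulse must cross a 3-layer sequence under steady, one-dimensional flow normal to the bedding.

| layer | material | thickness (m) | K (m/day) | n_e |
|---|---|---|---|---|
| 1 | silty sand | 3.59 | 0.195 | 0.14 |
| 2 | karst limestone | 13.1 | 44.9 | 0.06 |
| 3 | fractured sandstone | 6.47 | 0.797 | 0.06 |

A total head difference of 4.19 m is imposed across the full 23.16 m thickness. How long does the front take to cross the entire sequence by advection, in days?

With flow normal to the layers, continuity requires the same specific discharge q through every layer.
Σ(b_i/K_i) = 3.59/0.195 + 13.1/44.9 + 6.47/0.797 = 26.82 d.
q = Δh / Σ(b_i/K_i) = 4.19 / 26.82 = 0.1562 m/day.
In each layer the seepage velocity is v_i = q/n_i, so the layer transit time is t_i = b_i·n_i / q:
  layer 1 (silty sand): t_1 = 3.59 × 0.14 / 0.1562 = 3.217 d
  layer 2 (karst limestone): t_2 = 13.1 × 0.06 / 0.1562 = 5.031 d
  layer 3 (fractured sandstone): t_3 = 6.47 × 0.06 / 0.1562 = 2.485 d
Total t = Σ t_i = 10.73 days.

10.7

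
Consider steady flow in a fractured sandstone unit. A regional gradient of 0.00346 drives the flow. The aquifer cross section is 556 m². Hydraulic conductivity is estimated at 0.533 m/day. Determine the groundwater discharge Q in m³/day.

Hydraulic gradient i = 0.00346.
Darcy's law: Q = K · A · i = 0.5330 × 556.0 × 0.003460 = 1.025 m³/day.

1.03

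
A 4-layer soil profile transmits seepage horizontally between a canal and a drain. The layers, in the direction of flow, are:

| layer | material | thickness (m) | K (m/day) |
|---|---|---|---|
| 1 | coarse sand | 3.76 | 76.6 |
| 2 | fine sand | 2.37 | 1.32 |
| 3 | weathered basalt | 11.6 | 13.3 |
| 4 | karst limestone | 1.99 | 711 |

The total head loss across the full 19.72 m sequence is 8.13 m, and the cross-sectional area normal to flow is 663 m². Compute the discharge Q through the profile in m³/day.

1980

Flow is perpendicular to layering, so the layers act in series and the equivalent K is the thickness-weighted harmonic mean.
Total thickness L = 3.76 + 2.37 + 11.6 + 1.99 = 19.72 m.
Σ(b_i/K_i) = 3.76/76.6 + 2.37/1.32 + 11.6/13.3 + 1.99/711 = 2.720 d.
K_eq = L / Σ(b_i/K_i) = 19.72 / 2.720 = 7.251 m/day.
Q = K_eq · A · (Δh/L) = 7.251 × 663 × (8.13/19.72) = 1982 m³/day.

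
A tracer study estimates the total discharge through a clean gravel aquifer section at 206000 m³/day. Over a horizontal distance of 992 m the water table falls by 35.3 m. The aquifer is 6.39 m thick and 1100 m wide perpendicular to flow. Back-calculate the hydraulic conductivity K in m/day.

Cross-sectional area A = 1100 × 6.39 = 7029 m².
Hydraulic gradient i = Δh / L = 35.3 / 992 = 0.03558.
From Q = K·A·i, K = Q / (A·i) = 206000 / (7029 × 0.03558) = 823.6 m/day.

824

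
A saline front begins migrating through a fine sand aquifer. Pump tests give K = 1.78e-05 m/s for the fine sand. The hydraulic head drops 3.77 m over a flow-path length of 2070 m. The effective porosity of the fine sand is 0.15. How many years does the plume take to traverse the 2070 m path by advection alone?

Convert K: 1.78e-05 m/s × 86400 = 1.538 m/day.
Hydraulic gradient i = Δh / L = 3.77 / 2070 = 0.001821.
Darcy flux q = K · i = 1.538 × 0.001821 = 0.002801 m/day.
Seepage velocity v = q / n_e = 0.002801 / 0.15 = 0.01867 m/day.
Travel time t = L / v = 2070 / 0.01867 = 1.109e+05 days = 303.5 years.

304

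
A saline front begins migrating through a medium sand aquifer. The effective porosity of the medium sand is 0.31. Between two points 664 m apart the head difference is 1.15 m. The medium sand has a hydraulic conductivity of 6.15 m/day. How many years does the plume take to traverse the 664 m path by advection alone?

52.9

Hydraulic gradient i = Δh / L = 1.15 / 664 = 0.001732.
Darcy flux q = K · i = 6.150 × 0.001732 = 0.01065 m/day.
Seepage velocity v = q / n_e = 0.01065 / 0.31 = 0.03436 m/day.
Travel time t = L / v = 664 / 0.03436 = 19325 days = 52.91 years.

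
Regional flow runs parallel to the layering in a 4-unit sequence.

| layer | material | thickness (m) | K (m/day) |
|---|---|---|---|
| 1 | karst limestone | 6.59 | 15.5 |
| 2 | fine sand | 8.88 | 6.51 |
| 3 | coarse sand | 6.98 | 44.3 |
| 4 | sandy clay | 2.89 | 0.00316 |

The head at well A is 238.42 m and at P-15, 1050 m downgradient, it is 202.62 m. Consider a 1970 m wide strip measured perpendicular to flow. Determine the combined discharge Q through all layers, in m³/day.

Flow is parallel to layering, so each bed carries its own Darcy discharge and the transmissivities add.
Σ(K_i·b_i) = 15.5×6.59 + 6.51×8.88 + 44.3×6.98 + 0.00316×2.89 = 469.2 m²/day.
Hydraulic gradient i = (238.42 − 202.62) / 1050 = 35.8 / 1050 = 0.03410.
Q = Σ(K_i·b_i) · W · i = 469.2 × 1970 × 0.03410 = 31513 m³/day.

31500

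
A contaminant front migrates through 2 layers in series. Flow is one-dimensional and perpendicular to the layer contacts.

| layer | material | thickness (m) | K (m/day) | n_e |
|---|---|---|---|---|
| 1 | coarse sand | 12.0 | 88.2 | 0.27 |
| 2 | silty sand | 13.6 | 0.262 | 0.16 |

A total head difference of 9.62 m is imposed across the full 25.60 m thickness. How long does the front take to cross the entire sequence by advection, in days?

With flow normal to the layers, continuity requires the same specific discharge q through every layer.
Σ(b_i/K_i) = 12.0/88.2 + 13.6/0.262 = 52.04 d.
q = Δh / Σ(b_i/K_i) = 9.62 / 52.04 = 0.1848 m/day.
In each layer the seepage velocity is v_i = q/n_i, so the layer transit time is t_i = b_i·n_i / q:
  layer 1 (coarse sand): t_1 = 12.0 × 0.27 / 0.1848 = 17.53 d
  layer 2 (silty sand): t_2 = 13.6 × 0.16 / 0.1848 = 11.77 d
Total t = Σ t_i = 29.30 days.

29.3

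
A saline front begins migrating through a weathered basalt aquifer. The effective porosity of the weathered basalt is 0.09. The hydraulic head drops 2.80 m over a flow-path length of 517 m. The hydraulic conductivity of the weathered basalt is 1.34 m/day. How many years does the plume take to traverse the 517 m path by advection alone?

Hydraulic gradient i = Δh / L = 2.80 / 517 = 0.005416.
Darcy flux q = K · i = 1.340 × 0.005416 = 0.007257 m/day.
Seepage velocity v = q / n_e = 0.007257 / 0.09 = 0.08064 m/day.
Travel time t = L / v = 517 / 0.08064 = 6412 days = 17.55 years.

17.6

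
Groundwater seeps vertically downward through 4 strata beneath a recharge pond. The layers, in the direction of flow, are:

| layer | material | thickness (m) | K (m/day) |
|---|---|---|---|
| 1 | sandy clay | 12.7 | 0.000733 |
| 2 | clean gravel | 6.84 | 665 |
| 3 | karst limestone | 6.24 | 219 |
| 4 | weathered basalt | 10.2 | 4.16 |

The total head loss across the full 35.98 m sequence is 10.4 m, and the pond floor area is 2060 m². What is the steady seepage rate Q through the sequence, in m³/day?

Flow is perpendicular to layering, so the layers act in series and the equivalent K is the thickness-weighted harmonic mean.
Total thickness L = 12.7 + 6.84 + 6.24 + 10.2 = 35.98 m.
Σ(b_i/K_i) = 12.7/0.000733 + 6.84/665 + 6.24/219 + 10.2/4.16 = 17329 d.
K_eq = L / Σ(b_i/K_i) = 35.98 / 17329 = 0.002076 m/day.
Q = K_eq · A · (Δh/L) = 0.002076 × 2060 × (10.4/35.98) = 1.236 m³/day.

1.24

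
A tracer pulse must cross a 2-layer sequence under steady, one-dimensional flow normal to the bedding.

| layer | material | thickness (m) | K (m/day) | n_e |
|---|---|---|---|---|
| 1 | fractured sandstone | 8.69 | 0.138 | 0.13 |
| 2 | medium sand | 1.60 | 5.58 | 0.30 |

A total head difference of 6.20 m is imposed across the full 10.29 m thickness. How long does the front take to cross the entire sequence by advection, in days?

With flow normal to the layers, continuity requires the same specific discharge q through every layer.
Σ(b_i/K_i) = 8.69/0.138 + 1.60/5.58 = 63.26 d.
q = Δh / Σ(b_i/K_i) = 6.20 / 63.26 = 0.09801 m/day.
In each layer the seepage velocity is v_i = q/n_i, so the layer transit time is t_i = b_i·n_i / q:
  layer 1 (fractured sandstone): t_1 = 8.69 × 0.13 / 0.09801 = 11.53 d
  layer 2 (medium sand): t_2 = 1.60 × 0.30 / 0.09801 = 4.897 d
Total t = Σ t_i = 16.42 days.

16.4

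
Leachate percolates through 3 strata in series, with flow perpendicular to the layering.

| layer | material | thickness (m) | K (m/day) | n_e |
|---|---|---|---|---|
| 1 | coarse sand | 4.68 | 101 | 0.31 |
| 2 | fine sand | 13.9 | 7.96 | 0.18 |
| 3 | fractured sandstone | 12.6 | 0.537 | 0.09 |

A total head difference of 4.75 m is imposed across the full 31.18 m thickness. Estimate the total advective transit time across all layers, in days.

27.0

With flow normal to the layers, continuity requires the same specific discharge q through every layer.
Σ(b_i/K_i) = 4.68/101 + 13.9/7.96 + 12.6/0.537 = 25.26 d.
q = Δh / Σ(b_i/K_i) = 4.75 / 25.26 = 0.1881 m/day.
In each layer the seepage velocity is v_i = q/n_i, so the layer transit time is t_i = b_i·n_i / q:
  layer 1 (coarse sand): t_1 = 4.68 × 0.31 / 0.1881 = 7.714 d
  layer 2 (fine sand): t_2 = 13.9 × 0.18 / 0.1881 = 13.30 d
  layer 3 (fractured sandstone): t_3 = 12.6 × 0.09 / 0.1881 = 6.030 d
Total t = Σ t_i = 27.05 days.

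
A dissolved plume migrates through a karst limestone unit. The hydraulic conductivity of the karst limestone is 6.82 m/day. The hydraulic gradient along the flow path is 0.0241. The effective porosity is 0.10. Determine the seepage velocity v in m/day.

Hydraulic gradient i = 0.0241.
Darcy flux q = K · i = 6.820 × 0.02410 = 0.1644 m/day.
Seepage velocity v = q / n_e = 0.1644 / 0.10 = 1.644 m/day.

1.64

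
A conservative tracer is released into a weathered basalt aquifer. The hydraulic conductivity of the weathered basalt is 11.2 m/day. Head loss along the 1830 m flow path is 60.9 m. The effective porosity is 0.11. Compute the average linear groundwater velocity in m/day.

3.39

Hydraulic gradient i = Δh / L = 60.9 / 1830 = 0.03328.
Darcy flux q = K · i = 11.20 × 0.03328 = 0.3727 m/day.
Seepage velocity v = q / n_e = 0.3727 / 0.11 = 3.388 m/day.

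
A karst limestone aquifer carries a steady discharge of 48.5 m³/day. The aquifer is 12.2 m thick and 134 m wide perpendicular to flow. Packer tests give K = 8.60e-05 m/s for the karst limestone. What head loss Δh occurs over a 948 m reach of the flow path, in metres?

3.79

Convert K: 8.60e-05 m/s × 86400 = 7.430 m/day.
Cross-sectional area A = 134 × 12.2 = 1635 m².
From Q = K·A·i, i = Q / (K·A) = 48.5 / (7.430 × 1635) = 0.003993.
Head loss Δh = i · L = 0.003993 × 948 = 3.785 m.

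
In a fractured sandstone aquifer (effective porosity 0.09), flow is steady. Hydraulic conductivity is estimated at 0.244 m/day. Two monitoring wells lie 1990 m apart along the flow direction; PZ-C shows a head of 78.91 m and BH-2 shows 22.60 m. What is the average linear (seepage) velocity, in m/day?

Hydraulic gradient i = (78.91 − 22.60) / 1990 = 56.31 / 1990 = 0.02830.
Darcy flux q = K · i = 0.2440 × 0.02830 = 0.006904 m/day.
Seepage velocity v = q / n_e = 0.006904 / 0.09 = 0.07671 m/day.

0.0767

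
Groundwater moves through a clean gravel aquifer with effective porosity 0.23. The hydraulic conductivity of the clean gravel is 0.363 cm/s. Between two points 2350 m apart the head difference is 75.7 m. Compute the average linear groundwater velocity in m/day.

43.9

Convert K: 0.363 cm/s × 864 = 313.6 m/day.
Hydraulic gradient i = Δh / L = 75.7 / 2350 = 0.03221.
Darcy flux q = K · i = 313.6 × 0.03221 = 10.10 m/day.
Seepage velocity v = q / n_e = 10.10 / 0.23 = 43.93 m/day.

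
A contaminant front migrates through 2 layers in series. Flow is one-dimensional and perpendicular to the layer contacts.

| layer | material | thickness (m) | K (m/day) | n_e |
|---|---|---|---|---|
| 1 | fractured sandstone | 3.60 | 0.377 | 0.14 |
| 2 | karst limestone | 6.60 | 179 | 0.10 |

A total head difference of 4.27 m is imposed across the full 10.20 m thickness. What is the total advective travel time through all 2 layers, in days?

2.61

With flow normal to the layers, continuity requires the same specific discharge q through every layer.
Σ(b_i/K_i) = 3.60/0.377 + 6.60/179 = 9.586 d.
q = Δh / Σ(b_i/K_i) = 4.27 / 9.586 = 0.4454 m/day.
In each layer the seepage velocity is v_i = q/n_i, so the layer transit time is t_i = b_i·n_i / q:
  layer 1 (fractured sandstone): t_1 = 3.60 × 0.14 / 0.4454 = 1.131 d
  layer 2 (karst limestone): t_2 = 6.60 × 0.10 / 0.4454 = 1.482 d
Total t = Σ t_i = 2.613 days.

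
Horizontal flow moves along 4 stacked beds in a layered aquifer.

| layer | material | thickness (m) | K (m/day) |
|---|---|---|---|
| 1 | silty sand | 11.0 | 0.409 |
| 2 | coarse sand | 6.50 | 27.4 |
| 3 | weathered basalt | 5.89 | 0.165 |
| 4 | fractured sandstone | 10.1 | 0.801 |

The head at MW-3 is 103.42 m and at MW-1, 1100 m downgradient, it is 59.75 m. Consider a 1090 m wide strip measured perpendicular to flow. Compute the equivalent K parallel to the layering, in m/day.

5.72

Flow is parallel to layering, so each bed carries its own Darcy discharge and the transmissivities add.
Σ(K_i·b_i) = 0.409×11.0 + 27.4×6.50 + 0.165×5.89 + 0.801×10.1 = 191.7 m²/day.
Total thickness b = 33.49 m, so K_eq = Σ(K_i·b_i)/b = 5.723 m/day.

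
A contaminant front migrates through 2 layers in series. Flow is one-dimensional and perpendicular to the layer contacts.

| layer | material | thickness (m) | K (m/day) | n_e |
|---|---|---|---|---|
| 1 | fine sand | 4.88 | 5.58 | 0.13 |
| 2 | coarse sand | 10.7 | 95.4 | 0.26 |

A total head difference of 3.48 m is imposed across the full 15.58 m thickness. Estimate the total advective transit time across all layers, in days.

0.969

With flow normal to the layers, continuity requires the same specific discharge q through every layer.
Σ(b_i/K_i) = 4.88/5.58 + 10.7/95.4 = 0.9867 d.
q = Δh / Σ(b_i/K_i) = 3.48 / 0.9867 = 3.527 m/day.
In each layer the seepage velocity is v_i = q/n_i, so the layer transit time is t_i = b_i·n_i / q:
  layer 1 (fine sand): t_1 = 4.88 × 0.13 / 3.527 = 0.1799 d
  layer 2 (coarse sand): t_2 = 10.7 × 0.26 / 3.527 = 0.7888 d
Total t = Σ t_i = 0.9687 days.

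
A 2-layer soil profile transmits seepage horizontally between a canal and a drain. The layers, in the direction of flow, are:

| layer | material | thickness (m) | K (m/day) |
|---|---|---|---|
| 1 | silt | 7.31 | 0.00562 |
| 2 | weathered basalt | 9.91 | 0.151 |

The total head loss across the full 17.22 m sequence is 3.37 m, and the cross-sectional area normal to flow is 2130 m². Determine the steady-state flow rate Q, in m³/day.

Flow is perpendicular to layering, so the layers act in series and the equivalent K is the thickness-weighted harmonic mean.
Total thickness L = 7.31 + 9.91 = 17.22 m.
Σ(b_i/K_i) = 7.31/0.00562 + 9.91/0.151 = 1366 d.
K_eq = L / Σ(b_i/K_i) = 17.22 / 1366 = 0.01260 m/day.
Q = K_eq · A · (Δh/L) = 0.01260 × 2130 × (3.37/17.22) = 5.254 m³/day.

5.25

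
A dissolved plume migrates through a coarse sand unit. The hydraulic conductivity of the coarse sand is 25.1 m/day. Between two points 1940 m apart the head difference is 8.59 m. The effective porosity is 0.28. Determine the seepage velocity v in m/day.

Hydraulic gradient i = Δh / L = 8.59 / 1940 = 0.004428.
Darcy flux q = K · i = 25.10 × 0.004428 = 0.1111 m/day.
Seepage velocity v = q / n_e = 0.1111 / 0.28 = 0.3969 m/day.

0.397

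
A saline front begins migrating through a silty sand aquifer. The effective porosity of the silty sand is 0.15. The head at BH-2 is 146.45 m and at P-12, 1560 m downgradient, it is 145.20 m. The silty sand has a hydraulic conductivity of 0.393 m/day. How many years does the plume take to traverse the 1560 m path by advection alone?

Hydraulic gradient i = (146.45 − 145.20) / 1560 = 1.25 / 1560 = 0.0008013.
Darcy flux q = K · i = 0.3930 × 0.0008013 = 0.0003149 m/day.
Seepage velocity v = q / n_e = 0.0003149 / 0.15 = 0.002099 m/day.
Travel time t = L / v = 1560 / 0.002099 = 7.431e+05 days = 2034 years.

2030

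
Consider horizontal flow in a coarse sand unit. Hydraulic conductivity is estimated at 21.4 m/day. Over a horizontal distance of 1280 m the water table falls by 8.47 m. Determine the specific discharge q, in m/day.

0.142

Hydraulic gradient i = Δh / L = 8.47 / 1280 = 0.006617.
Specific discharge q = K · i = 21.40 × 0.006617 = 0.1416 m/day.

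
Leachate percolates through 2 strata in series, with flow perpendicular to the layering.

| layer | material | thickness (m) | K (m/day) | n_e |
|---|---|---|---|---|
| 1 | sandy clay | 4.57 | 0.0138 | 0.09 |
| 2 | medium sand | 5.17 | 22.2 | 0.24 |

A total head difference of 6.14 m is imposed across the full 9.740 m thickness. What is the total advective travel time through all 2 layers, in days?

With flow normal to the layers, continuity requires the same specific discharge q through every layer.
Σ(b_i/K_i) = 4.57/0.0138 + 5.17/22.2 = 331.4 d.
q = Δh / Σ(b_i/K_i) = 6.14 / 331.4 = 0.01853 m/day.
In each layer the seepage velocity is v_i = q/n_i, so the layer transit time is t_i = b_i·n_i / q:
  layer 1 (sandy clay): t_1 = 4.57 × 0.09 / 0.01853 = 22.20 d
  layer 2 (medium sand): t_2 = 5.17 × 0.24 / 0.01853 = 66.97 d
Total t = Σ t_i = 89.17 days.

89.2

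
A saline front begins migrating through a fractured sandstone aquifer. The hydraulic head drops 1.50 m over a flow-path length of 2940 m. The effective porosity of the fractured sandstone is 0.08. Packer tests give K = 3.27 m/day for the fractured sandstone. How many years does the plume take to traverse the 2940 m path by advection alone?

386

Hydraulic gradient i = Δh / L = 1.50 / 2940 = 0.0005102.
Darcy flux q = K · i = 3.270 × 0.0005102 = 0.001668 m/day.
Seepage velocity v = q / n_e = 0.001668 / 0.08 = 0.02085 m/day.
Travel time t = L / v = 2940 / 0.02085 = 1.410e+05 days = 386.0 years.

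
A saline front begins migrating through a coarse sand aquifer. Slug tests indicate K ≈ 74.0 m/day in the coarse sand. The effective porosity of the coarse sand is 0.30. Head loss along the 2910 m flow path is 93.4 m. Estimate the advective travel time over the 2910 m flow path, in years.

1.01

Hydraulic gradient i = Δh / L = 93.4 / 2910 = 0.03210.
Darcy flux q = K · i = 74.00 × 0.03210 = 2.375 m/day.
Seepage velocity v = q / n_e = 2.375 / 0.30 = 7.917 m/day.
Travel time t = L / v = 2910 / 7.917 = 367.6 days = 1.006 years.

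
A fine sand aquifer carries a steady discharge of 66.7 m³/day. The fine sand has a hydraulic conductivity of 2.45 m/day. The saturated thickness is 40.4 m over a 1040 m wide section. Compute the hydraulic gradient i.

Cross-sectional area A = 1040 × 40.4 = 42016 m².
From Q = K·A·i, i = Q / (K·A) = 66.7 / (2.450 × 42016) = 0.0006480.

0.000648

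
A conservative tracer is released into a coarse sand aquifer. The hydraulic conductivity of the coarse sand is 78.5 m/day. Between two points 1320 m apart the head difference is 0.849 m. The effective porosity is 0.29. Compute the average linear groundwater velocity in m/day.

0.174

Hydraulic gradient i = Δh / L = 0.849 / 1320 = 0.0006432.
Darcy flux q = K · i = 78.50 × 0.0006432 = 0.05049 m/day.
Seepage velocity v = q / n_e = 0.05049 / 0.29 = 0.1741 m/day.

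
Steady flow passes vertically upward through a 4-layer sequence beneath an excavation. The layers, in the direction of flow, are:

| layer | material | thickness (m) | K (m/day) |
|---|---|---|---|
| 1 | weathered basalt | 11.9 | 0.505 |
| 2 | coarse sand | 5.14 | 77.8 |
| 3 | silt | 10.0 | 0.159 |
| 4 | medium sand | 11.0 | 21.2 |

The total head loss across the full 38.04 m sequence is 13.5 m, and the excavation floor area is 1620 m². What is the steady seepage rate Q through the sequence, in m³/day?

251

Flow is perpendicular to layering, so the layers act in series and the equivalent K is the thickness-weighted harmonic mean.
Total thickness L = 11.9 + 5.14 + 10.0 + 11.0 = 38.04 m.
Σ(b_i/K_i) = 11.9/0.505 + 5.14/77.8 + 10.0/0.159 + 11.0/21.2 = 87.04 d.
K_eq = L / Σ(b_i/K_i) = 38.04 / 87.04 = 0.4370 m/day.
Q = K_eq · A · (Δh/L) = 0.4370 × 1620 × (13.5/38.04) = 251.3 m³/day.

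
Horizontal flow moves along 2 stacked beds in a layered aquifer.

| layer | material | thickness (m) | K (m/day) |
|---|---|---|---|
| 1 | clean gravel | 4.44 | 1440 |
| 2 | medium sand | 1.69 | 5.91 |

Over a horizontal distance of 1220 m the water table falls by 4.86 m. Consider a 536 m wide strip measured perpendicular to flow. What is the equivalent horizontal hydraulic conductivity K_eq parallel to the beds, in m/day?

Flow is parallel to layering, so each bed carries its own Darcy discharge and the transmissivities add.
Σ(K_i·b_i) = 1440×4.44 + 5.91×1.69 = 6404 m²/day.
Total thickness b = 6.130 m, so K_eq = Σ(K_i·b_i)/b = 1045 m/day.

1040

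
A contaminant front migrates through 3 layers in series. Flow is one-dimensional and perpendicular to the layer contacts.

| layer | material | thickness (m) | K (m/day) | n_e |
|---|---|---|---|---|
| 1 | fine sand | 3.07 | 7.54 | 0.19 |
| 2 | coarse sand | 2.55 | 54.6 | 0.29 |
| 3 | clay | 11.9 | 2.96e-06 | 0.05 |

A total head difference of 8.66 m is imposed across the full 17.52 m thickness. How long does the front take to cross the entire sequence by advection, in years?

With flow normal to the layers, continuity requires the same specific discharge q through every layer.
Σ(b_i/K_i) = 3.07/7.54 + 2.55/54.6 + 11.9/2.96e-06 = 4.020e+06 d.
q = Δh / Σ(b_i/K_i) = 8.66 / 4.020e+06 = 2.154e-06 m/day.
In each layer the seepage velocity is v_i = q/n_i, so the layer transit time is t_i = b_i·n_i / q:
  layer 1 (fine sand): t_1 = 3.07 × 0.19 / 2.154e-06 = 2.708e+05 d
  layer 2 (coarse sand): t_2 = 2.55 × 0.29 / 2.154e-06 = 3.433e+05 d
  layer 3 (clay): t_3 = 11.9 × 0.05 / 2.154e-06 = 2.762e+05 d
Total t = Σ t_i = 8.903e+05 days = 2438 years.

2440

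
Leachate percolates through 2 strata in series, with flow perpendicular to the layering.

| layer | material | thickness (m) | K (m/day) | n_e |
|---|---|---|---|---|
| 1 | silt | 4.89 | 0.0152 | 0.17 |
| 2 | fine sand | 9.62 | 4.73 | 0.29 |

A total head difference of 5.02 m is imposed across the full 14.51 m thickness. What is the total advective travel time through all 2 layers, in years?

With flow normal to the layers, continuity requires the same specific discharge q through every layer.
Σ(b_i/K_i) = 4.89/0.0152 + 9.62/4.73 = 323.7 d.
q = Δh / Σ(b_i/K_i) = 5.02 / 323.7 = 0.01551 m/day.
In each layer the seepage velocity is v_i = q/n_i, so the layer transit time is t_i = b_i·n_i / q:
  layer 1 (silt): t_1 = 4.89 × 0.17 / 0.01551 = 53.61 d
  layer 2 (fine sand): t_2 = 9.62 × 0.29 / 0.01551 = 179.9 d
Total t = Σ t_i = 233.5 days = 0.6394 years.

0.639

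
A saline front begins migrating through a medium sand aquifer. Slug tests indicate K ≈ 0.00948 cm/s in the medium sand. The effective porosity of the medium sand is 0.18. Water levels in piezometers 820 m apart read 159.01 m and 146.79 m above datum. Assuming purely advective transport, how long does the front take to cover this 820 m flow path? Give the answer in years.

Convert K: 0.00948 cm/s × 864 = 8.191 m/day.
Hydraulic gradient i = (159.01 − 146.79) / 820 = 12.22 / 820 = 0.01490.
Darcy flux q = K · i = 8.191 × 0.01490 = 0.1221 m/day.
Seepage velocity v = q / n_e = 0.1221 / 0.18 = 0.6781 m/day.
Travel time t = L / v = 820 / 0.6781 = 1209 days = 3.311 years.

3.31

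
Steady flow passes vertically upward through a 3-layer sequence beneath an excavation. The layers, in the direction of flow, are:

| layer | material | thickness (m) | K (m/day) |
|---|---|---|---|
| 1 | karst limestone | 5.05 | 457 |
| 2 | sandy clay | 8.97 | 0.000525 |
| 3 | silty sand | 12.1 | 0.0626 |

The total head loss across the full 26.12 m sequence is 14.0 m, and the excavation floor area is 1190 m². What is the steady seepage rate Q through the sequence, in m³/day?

0.964

Flow is perpendicular to layering, so the layers act in series and the equivalent K is the thickness-weighted harmonic mean.
Total thickness L = 5.05 + 8.97 + 12.1 = 26.12 m.
Σ(b_i/K_i) = 5.05/457 + 8.97/0.000525 + 12.1/0.0626 = 17279 d.
K_eq = L / Σ(b_i/K_i) = 26.12 / 17279 = 0.001512 m/day.
Q = K_eq · A · (Δh/L) = 0.001512 × 1190 × (14.0/26.12) = 0.9642 m³/day.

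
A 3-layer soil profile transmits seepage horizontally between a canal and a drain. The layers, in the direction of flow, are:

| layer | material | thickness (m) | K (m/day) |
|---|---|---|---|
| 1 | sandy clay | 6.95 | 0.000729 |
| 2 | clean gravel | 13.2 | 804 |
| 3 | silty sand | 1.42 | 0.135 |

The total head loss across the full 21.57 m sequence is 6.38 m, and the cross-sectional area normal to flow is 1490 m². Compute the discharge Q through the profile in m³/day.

0.996

Flow is perpendicular to layering, so the layers act in series and the equivalent K is the thickness-weighted harmonic mean.
Total thickness L = 6.95 + 13.2 + 1.42 = 21.57 m.
Σ(b_i/K_i) = 6.95/0.000729 + 13.2/804 + 1.42/0.135 = 9544 d.
K_eq = L / Σ(b_i/K_i) = 21.57 / 9544 = 0.002260 m/day.
Q = K_eq · A · (Δh/L) = 0.002260 × 1490 × (6.38/21.57) = 0.9960 m³/day.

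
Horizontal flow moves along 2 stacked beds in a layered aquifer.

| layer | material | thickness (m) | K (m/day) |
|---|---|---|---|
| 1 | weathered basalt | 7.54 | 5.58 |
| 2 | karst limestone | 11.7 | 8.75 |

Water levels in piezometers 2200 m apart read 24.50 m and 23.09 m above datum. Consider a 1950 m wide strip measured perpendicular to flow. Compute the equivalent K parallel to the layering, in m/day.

7.51

Flow is parallel to layering, so each bed carries its own Darcy discharge and the transmissivities add.
Σ(K_i·b_i) = 5.58×7.54 + 8.75×11.7 = 144.4 m²/day.
Total thickness b = 19.24 m, so K_eq = Σ(K_i·b_i)/b = 7.508 m/day.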